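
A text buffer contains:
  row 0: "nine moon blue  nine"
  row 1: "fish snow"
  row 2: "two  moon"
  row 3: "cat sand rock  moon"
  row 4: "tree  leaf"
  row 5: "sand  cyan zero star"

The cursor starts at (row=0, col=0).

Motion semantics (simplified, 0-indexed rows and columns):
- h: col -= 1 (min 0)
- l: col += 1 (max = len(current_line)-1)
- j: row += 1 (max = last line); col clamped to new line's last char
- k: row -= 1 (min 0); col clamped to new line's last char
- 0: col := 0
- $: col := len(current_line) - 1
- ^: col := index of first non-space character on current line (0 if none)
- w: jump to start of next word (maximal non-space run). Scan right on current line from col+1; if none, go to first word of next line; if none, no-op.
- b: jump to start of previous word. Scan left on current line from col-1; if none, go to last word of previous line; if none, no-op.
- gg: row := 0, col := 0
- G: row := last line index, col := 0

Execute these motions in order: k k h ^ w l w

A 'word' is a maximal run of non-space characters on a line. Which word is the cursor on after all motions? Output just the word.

Answer: blue

Derivation:
After 1 (k): row=0 col=0 char='n'
After 2 (k): row=0 col=0 char='n'
After 3 (h): row=0 col=0 char='n'
After 4 (^): row=0 col=0 char='n'
After 5 (w): row=0 col=5 char='m'
After 6 (l): row=0 col=6 char='o'
After 7 (w): row=0 col=10 char='b'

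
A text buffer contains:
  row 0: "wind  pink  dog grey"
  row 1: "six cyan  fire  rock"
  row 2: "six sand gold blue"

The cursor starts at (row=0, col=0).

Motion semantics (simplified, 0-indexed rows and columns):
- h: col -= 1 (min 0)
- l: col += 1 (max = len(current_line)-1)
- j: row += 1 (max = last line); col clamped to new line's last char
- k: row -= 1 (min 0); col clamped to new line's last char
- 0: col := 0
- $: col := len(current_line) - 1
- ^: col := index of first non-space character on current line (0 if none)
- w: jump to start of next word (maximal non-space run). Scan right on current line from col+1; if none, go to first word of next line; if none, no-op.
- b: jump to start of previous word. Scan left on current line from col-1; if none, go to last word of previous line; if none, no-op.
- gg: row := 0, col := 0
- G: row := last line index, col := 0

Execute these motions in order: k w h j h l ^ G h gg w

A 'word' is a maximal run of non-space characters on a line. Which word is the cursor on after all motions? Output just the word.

Answer: pink

Derivation:
After 1 (k): row=0 col=0 char='w'
After 2 (w): row=0 col=6 char='p'
After 3 (h): row=0 col=5 char='_'
After 4 (j): row=1 col=5 char='y'
After 5 (h): row=1 col=4 char='c'
After 6 (l): row=1 col=5 char='y'
After 7 (^): row=1 col=0 char='s'
After 8 (G): row=2 col=0 char='s'
After 9 (h): row=2 col=0 char='s'
After 10 (gg): row=0 col=0 char='w'
After 11 (w): row=0 col=6 char='p'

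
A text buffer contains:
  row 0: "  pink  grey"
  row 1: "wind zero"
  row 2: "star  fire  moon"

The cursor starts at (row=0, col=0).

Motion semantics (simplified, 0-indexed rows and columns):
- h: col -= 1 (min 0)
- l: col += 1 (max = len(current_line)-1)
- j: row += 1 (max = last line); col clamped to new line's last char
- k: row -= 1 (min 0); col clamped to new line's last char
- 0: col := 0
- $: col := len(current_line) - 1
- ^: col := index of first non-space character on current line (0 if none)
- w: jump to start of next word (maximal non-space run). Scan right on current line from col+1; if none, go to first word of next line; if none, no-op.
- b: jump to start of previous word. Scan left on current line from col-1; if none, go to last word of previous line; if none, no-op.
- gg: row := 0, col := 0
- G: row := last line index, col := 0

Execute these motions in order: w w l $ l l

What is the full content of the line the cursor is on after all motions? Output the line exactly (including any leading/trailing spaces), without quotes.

After 1 (w): row=0 col=2 char='p'
After 2 (w): row=0 col=8 char='g'
After 3 (l): row=0 col=9 char='r'
After 4 ($): row=0 col=11 char='y'
After 5 (l): row=0 col=11 char='y'
After 6 (l): row=0 col=11 char='y'

Answer:   pink  grey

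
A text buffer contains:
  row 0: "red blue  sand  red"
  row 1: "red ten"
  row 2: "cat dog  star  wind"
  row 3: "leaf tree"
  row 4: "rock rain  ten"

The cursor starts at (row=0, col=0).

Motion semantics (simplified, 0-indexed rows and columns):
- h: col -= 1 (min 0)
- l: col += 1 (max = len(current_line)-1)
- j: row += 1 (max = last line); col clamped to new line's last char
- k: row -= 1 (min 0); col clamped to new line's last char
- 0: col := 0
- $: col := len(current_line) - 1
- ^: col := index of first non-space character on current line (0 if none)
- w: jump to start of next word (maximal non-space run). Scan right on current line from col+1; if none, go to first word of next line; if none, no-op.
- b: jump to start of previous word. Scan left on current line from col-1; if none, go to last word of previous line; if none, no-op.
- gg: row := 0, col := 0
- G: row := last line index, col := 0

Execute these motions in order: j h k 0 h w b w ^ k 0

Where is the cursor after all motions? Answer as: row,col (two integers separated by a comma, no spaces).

After 1 (j): row=1 col=0 char='r'
After 2 (h): row=1 col=0 char='r'
After 3 (k): row=0 col=0 char='r'
After 4 (0): row=0 col=0 char='r'
After 5 (h): row=0 col=0 char='r'
After 6 (w): row=0 col=4 char='b'
After 7 (b): row=0 col=0 char='r'
After 8 (w): row=0 col=4 char='b'
After 9 (^): row=0 col=0 char='r'
After 10 (k): row=0 col=0 char='r'
After 11 (0): row=0 col=0 char='r'

Answer: 0,0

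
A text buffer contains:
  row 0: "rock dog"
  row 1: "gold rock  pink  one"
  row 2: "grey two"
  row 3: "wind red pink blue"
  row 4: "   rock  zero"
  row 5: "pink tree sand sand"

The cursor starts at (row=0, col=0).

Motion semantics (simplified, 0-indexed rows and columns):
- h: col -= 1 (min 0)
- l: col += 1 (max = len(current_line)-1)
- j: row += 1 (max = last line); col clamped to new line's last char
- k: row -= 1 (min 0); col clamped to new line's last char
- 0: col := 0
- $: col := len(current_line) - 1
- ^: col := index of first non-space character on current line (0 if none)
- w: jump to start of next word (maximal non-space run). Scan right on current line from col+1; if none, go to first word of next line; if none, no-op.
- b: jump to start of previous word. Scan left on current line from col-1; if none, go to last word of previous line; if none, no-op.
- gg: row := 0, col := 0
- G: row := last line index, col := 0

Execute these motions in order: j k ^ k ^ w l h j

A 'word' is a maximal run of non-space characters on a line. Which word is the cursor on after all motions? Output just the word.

After 1 (j): row=1 col=0 char='g'
After 2 (k): row=0 col=0 char='r'
After 3 (^): row=0 col=0 char='r'
After 4 (k): row=0 col=0 char='r'
After 5 (^): row=0 col=0 char='r'
After 6 (w): row=0 col=5 char='d'
After 7 (l): row=0 col=6 char='o'
After 8 (h): row=0 col=5 char='d'
After 9 (j): row=1 col=5 char='r'

Answer: rock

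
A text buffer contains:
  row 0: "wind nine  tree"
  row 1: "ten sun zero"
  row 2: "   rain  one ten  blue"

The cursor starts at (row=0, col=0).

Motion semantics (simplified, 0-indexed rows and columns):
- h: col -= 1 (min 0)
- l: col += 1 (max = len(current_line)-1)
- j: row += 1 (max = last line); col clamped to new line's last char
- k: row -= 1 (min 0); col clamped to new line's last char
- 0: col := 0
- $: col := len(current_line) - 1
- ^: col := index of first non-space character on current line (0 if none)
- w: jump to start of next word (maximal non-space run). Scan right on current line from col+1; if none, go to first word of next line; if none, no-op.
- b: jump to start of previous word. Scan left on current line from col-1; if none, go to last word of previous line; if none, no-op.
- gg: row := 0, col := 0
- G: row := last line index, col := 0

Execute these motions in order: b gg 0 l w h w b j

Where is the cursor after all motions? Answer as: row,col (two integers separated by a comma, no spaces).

After 1 (b): row=0 col=0 char='w'
After 2 (gg): row=0 col=0 char='w'
After 3 (0): row=0 col=0 char='w'
After 4 (l): row=0 col=1 char='i'
After 5 (w): row=0 col=5 char='n'
After 6 (h): row=0 col=4 char='_'
After 7 (w): row=0 col=5 char='n'
After 8 (b): row=0 col=0 char='w'
After 9 (j): row=1 col=0 char='t'

Answer: 1,0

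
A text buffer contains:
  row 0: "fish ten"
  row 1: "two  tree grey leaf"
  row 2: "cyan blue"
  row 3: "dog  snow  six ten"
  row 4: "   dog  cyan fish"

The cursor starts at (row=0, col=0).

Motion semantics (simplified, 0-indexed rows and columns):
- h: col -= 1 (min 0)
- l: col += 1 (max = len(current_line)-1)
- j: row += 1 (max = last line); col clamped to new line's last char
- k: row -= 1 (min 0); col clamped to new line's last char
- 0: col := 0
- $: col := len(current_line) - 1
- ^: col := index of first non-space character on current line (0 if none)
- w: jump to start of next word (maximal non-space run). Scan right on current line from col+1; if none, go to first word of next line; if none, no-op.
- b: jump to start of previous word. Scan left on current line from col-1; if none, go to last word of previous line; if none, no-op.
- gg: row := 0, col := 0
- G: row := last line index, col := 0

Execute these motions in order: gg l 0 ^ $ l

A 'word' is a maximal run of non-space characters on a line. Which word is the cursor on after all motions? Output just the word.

After 1 (gg): row=0 col=0 char='f'
After 2 (l): row=0 col=1 char='i'
After 3 (0): row=0 col=0 char='f'
After 4 (^): row=0 col=0 char='f'
After 5 ($): row=0 col=7 char='n'
After 6 (l): row=0 col=7 char='n'

Answer: ten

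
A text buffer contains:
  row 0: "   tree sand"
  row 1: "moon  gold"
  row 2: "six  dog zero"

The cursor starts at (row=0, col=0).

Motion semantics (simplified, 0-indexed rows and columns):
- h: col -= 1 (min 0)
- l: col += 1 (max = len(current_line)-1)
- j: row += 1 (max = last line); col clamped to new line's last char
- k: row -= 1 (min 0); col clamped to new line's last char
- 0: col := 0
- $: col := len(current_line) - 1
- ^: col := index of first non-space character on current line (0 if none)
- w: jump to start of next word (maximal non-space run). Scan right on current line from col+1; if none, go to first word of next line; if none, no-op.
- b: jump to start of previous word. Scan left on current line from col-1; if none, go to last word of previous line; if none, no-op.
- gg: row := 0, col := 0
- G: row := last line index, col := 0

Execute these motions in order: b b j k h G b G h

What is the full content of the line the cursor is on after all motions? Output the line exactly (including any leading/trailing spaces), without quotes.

After 1 (b): row=0 col=0 char='_'
After 2 (b): row=0 col=0 char='_'
After 3 (j): row=1 col=0 char='m'
After 4 (k): row=0 col=0 char='_'
After 5 (h): row=0 col=0 char='_'
After 6 (G): row=2 col=0 char='s'
After 7 (b): row=1 col=6 char='g'
After 8 (G): row=2 col=0 char='s'
After 9 (h): row=2 col=0 char='s'

Answer: six  dog zero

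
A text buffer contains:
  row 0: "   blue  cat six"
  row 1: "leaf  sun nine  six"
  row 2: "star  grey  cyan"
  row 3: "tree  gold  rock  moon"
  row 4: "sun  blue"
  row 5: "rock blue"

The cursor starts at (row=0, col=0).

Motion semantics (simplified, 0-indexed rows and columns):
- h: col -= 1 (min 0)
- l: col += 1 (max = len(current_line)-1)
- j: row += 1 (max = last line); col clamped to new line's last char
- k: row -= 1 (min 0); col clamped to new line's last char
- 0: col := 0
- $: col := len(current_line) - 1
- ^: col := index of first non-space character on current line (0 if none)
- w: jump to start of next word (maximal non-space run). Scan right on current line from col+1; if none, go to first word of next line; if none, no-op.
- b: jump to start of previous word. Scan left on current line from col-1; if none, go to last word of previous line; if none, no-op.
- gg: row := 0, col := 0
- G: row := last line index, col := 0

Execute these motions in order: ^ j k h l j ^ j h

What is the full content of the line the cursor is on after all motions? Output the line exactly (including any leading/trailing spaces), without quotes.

Answer: star  grey  cyan

Derivation:
After 1 (^): row=0 col=3 char='b'
After 2 (j): row=1 col=3 char='f'
After 3 (k): row=0 col=3 char='b'
After 4 (h): row=0 col=2 char='_'
After 5 (l): row=0 col=3 char='b'
After 6 (j): row=1 col=3 char='f'
After 7 (^): row=1 col=0 char='l'
After 8 (j): row=2 col=0 char='s'
After 9 (h): row=2 col=0 char='s'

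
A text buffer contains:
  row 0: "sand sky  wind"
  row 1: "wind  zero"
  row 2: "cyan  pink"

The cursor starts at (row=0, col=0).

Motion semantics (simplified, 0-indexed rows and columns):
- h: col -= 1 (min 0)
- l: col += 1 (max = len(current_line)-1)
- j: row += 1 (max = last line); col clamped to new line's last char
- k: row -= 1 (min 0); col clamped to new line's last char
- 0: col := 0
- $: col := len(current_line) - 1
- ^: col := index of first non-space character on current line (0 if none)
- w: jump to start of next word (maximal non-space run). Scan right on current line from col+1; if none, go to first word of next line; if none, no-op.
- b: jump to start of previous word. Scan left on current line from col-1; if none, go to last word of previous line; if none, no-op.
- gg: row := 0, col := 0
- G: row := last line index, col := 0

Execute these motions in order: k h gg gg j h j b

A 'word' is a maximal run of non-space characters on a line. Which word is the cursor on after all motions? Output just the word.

After 1 (k): row=0 col=0 char='s'
After 2 (h): row=0 col=0 char='s'
After 3 (gg): row=0 col=0 char='s'
After 4 (gg): row=0 col=0 char='s'
After 5 (j): row=1 col=0 char='w'
After 6 (h): row=1 col=0 char='w'
After 7 (j): row=2 col=0 char='c'
After 8 (b): row=1 col=6 char='z'

Answer: zero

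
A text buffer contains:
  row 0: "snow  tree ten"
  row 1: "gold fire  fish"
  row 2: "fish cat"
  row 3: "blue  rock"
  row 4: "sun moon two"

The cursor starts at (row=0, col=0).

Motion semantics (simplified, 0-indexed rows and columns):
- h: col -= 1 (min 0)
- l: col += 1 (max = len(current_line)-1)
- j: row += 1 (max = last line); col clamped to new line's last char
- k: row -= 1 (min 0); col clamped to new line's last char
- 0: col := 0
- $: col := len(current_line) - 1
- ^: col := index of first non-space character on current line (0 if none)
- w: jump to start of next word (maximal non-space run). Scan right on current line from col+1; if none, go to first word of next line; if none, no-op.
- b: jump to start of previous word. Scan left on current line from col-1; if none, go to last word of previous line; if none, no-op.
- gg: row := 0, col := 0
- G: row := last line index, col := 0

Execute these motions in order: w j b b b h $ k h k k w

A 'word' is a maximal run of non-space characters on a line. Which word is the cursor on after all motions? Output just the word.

Answer: gold

Derivation:
After 1 (w): row=0 col=6 char='t'
After 2 (j): row=1 col=6 char='i'
After 3 (b): row=1 col=5 char='f'
After 4 (b): row=1 col=0 char='g'
After 5 (b): row=0 col=11 char='t'
After 6 (h): row=0 col=10 char='_'
After 7 ($): row=0 col=13 char='n'
After 8 (k): row=0 col=13 char='n'
After 9 (h): row=0 col=12 char='e'
After 10 (k): row=0 col=12 char='e'
After 11 (k): row=0 col=12 char='e'
After 12 (w): row=1 col=0 char='g'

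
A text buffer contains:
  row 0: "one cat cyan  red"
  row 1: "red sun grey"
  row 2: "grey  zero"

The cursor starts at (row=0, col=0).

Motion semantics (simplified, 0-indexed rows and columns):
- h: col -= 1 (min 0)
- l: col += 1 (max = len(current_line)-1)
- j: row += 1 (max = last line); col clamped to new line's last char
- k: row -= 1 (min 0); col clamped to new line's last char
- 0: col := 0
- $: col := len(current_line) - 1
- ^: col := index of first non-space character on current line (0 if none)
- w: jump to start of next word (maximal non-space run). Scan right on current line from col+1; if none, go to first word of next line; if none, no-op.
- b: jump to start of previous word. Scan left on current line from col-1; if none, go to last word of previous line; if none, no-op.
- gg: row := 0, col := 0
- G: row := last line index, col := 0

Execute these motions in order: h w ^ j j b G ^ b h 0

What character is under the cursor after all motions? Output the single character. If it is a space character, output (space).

After 1 (h): row=0 col=0 char='o'
After 2 (w): row=0 col=4 char='c'
After 3 (^): row=0 col=0 char='o'
After 4 (j): row=1 col=0 char='r'
After 5 (j): row=2 col=0 char='g'
After 6 (b): row=1 col=8 char='g'
After 7 (G): row=2 col=0 char='g'
After 8 (^): row=2 col=0 char='g'
After 9 (b): row=1 col=8 char='g'
After 10 (h): row=1 col=7 char='_'
After 11 (0): row=1 col=0 char='r'

Answer: r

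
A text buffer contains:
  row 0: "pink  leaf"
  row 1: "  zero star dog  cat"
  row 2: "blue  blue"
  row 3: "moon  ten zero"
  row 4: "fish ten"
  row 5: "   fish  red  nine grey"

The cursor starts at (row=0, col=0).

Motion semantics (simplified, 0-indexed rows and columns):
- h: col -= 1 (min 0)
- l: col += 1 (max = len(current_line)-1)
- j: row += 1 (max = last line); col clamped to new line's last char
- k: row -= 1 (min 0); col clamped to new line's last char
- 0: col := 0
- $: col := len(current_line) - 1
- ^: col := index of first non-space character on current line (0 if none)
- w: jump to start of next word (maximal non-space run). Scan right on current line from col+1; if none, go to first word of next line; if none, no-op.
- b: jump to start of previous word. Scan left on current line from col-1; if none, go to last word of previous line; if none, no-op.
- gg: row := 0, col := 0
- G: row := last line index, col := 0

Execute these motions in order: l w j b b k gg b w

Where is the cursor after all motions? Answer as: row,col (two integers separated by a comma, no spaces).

Answer: 0,6

Derivation:
After 1 (l): row=0 col=1 char='i'
After 2 (w): row=0 col=6 char='l'
After 3 (j): row=1 col=6 char='_'
After 4 (b): row=1 col=2 char='z'
After 5 (b): row=0 col=6 char='l'
After 6 (k): row=0 col=6 char='l'
After 7 (gg): row=0 col=0 char='p'
After 8 (b): row=0 col=0 char='p'
After 9 (w): row=0 col=6 char='l'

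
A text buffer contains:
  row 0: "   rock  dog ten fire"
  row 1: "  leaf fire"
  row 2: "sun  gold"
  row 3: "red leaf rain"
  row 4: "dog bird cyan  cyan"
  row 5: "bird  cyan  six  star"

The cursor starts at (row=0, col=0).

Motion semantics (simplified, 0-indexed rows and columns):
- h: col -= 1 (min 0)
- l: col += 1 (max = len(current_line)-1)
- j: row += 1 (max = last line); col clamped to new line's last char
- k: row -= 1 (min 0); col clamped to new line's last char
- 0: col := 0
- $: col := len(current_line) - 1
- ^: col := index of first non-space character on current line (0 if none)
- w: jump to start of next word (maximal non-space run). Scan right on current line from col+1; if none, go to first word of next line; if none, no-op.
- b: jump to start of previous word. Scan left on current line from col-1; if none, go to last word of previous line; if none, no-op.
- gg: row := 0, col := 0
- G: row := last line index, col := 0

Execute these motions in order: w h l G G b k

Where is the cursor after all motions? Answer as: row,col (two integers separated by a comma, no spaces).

Answer: 3,12

Derivation:
After 1 (w): row=0 col=3 char='r'
After 2 (h): row=0 col=2 char='_'
After 3 (l): row=0 col=3 char='r'
After 4 (G): row=5 col=0 char='b'
After 5 (G): row=5 col=0 char='b'
After 6 (b): row=4 col=15 char='c'
After 7 (k): row=3 col=12 char='n'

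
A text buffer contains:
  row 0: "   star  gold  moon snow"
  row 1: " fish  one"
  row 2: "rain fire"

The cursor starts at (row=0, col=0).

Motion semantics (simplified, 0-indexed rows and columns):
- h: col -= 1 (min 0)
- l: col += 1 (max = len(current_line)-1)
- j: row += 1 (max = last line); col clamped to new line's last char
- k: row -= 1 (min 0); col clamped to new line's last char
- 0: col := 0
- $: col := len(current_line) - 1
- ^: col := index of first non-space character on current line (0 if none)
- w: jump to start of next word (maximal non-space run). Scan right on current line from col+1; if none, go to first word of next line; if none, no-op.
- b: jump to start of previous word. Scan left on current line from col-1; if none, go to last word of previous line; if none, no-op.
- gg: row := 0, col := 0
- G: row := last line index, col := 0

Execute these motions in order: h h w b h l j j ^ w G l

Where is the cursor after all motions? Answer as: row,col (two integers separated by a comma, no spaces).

Answer: 2,1

Derivation:
After 1 (h): row=0 col=0 char='_'
After 2 (h): row=0 col=0 char='_'
After 3 (w): row=0 col=3 char='s'
After 4 (b): row=0 col=3 char='s'
After 5 (h): row=0 col=2 char='_'
After 6 (l): row=0 col=3 char='s'
After 7 (j): row=1 col=3 char='s'
After 8 (j): row=2 col=3 char='n'
After 9 (^): row=2 col=0 char='r'
After 10 (w): row=2 col=5 char='f'
After 11 (G): row=2 col=0 char='r'
After 12 (l): row=2 col=1 char='a'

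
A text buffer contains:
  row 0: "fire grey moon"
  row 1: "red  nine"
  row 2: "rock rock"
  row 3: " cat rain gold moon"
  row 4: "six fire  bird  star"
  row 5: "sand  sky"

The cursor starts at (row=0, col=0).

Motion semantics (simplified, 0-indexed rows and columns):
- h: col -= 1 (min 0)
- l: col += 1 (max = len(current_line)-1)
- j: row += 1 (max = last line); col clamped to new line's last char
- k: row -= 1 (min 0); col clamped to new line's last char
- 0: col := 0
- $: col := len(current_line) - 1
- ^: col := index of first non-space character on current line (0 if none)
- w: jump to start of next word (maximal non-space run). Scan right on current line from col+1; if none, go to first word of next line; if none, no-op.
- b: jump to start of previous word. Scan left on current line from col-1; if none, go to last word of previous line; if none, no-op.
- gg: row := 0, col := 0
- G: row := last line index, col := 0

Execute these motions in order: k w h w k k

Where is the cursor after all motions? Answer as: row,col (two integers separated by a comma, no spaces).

Answer: 0,5

Derivation:
After 1 (k): row=0 col=0 char='f'
After 2 (w): row=0 col=5 char='g'
After 3 (h): row=0 col=4 char='_'
After 4 (w): row=0 col=5 char='g'
After 5 (k): row=0 col=5 char='g'
After 6 (k): row=0 col=5 char='g'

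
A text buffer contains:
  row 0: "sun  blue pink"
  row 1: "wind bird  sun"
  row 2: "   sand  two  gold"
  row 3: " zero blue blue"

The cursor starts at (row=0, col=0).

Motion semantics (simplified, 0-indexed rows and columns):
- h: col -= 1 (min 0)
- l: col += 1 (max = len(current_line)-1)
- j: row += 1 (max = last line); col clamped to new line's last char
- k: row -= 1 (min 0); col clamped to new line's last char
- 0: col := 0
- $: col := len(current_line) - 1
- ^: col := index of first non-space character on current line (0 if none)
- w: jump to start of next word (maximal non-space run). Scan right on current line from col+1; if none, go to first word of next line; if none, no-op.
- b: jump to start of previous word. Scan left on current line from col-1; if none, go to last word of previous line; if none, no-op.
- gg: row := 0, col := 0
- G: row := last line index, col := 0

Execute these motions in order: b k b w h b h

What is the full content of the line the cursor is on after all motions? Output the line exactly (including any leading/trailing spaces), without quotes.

After 1 (b): row=0 col=0 char='s'
After 2 (k): row=0 col=0 char='s'
After 3 (b): row=0 col=0 char='s'
After 4 (w): row=0 col=5 char='b'
After 5 (h): row=0 col=4 char='_'
After 6 (b): row=0 col=0 char='s'
After 7 (h): row=0 col=0 char='s'

Answer: sun  blue pink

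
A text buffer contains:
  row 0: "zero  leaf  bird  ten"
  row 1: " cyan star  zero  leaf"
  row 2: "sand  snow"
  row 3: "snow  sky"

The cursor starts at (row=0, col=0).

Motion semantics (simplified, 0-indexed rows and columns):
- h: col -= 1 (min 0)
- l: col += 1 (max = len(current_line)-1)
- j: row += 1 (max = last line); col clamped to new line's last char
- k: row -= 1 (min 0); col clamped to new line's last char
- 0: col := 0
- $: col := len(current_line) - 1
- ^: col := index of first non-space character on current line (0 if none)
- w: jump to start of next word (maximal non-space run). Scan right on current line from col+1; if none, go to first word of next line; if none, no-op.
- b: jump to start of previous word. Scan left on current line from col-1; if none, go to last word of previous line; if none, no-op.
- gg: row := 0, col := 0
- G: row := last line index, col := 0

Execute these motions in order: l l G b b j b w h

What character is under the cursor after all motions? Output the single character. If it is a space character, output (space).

After 1 (l): row=0 col=1 char='e'
After 2 (l): row=0 col=2 char='r'
After 3 (G): row=3 col=0 char='s'
After 4 (b): row=2 col=6 char='s'
After 5 (b): row=2 col=0 char='s'
After 6 (j): row=3 col=0 char='s'
After 7 (b): row=2 col=6 char='s'
After 8 (w): row=3 col=0 char='s'
After 9 (h): row=3 col=0 char='s'

Answer: s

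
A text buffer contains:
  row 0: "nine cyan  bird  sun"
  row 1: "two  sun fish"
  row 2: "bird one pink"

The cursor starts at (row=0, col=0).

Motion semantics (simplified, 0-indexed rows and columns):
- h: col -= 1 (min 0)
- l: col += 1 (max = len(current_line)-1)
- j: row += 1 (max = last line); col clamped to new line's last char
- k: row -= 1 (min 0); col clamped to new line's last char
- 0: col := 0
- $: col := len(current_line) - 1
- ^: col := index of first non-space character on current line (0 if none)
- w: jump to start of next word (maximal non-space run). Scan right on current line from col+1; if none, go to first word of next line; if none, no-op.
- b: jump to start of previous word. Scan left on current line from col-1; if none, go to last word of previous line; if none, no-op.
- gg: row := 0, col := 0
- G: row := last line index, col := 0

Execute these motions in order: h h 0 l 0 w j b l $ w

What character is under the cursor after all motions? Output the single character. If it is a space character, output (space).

Answer: b

Derivation:
After 1 (h): row=0 col=0 char='n'
After 2 (h): row=0 col=0 char='n'
After 3 (0): row=0 col=0 char='n'
After 4 (l): row=0 col=1 char='i'
After 5 (0): row=0 col=0 char='n'
After 6 (w): row=0 col=5 char='c'
After 7 (j): row=1 col=5 char='s'
After 8 (b): row=1 col=0 char='t'
After 9 (l): row=1 col=1 char='w'
After 10 ($): row=1 col=12 char='h'
After 11 (w): row=2 col=0 char='b'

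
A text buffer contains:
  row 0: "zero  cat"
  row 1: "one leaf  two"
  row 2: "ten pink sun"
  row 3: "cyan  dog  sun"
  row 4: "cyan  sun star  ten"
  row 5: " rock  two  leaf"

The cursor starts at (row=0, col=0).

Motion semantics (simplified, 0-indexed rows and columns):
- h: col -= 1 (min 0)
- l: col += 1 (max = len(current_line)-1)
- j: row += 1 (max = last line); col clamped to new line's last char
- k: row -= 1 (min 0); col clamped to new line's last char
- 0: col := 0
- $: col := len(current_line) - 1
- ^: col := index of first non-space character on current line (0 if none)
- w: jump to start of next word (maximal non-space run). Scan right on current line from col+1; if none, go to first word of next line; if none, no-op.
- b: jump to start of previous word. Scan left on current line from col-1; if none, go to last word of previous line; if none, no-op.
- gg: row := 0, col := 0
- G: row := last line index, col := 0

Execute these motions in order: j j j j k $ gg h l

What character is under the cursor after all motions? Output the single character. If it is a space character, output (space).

Answer: e

Derivation:
After 1 (j): row=1 col=0 char='o'
After 2 (j): row=2 col=0 char='t'
After 3 (j): row=3 col=0 char='c'
After 4 (j): row=4 col=0 char='c'
After 5 (k): row=3 col=0 char='c'
After 6 ($): row=3 col=13 char='n'
After 7 (gg): row=0 col=0 char='z'
After 8 (h): row=0 col=0 char='z'
After 9 (l): row=0 col=1 char='e'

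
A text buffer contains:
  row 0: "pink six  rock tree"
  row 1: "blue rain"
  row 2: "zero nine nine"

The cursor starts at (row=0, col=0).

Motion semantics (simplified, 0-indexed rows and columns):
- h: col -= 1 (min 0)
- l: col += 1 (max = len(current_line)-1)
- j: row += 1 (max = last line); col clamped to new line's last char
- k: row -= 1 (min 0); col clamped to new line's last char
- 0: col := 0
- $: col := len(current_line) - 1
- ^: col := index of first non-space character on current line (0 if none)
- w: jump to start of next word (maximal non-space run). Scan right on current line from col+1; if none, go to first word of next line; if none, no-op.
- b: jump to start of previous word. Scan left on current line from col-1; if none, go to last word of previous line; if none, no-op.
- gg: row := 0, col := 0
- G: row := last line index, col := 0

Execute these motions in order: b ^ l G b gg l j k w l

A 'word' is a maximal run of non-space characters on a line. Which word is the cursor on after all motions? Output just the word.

After 1 (b): row=0 col=0 char='p'
After 2 (^): row=0 col=0 char='p'
After 3 (l): row=0 col=1 char='i'
After 4 (G): row=2 col=0 char='z'
After 5 (b): row=1 col=5 char='r'
After 6 (gg): row=0 col=0 char='p'
After 7 (l): row=0 col=1 char='i'
After 8 (j): row=1 col=1 char='l'
After 9 (k): row=0 col=1 char='i'
After 10 (w): row=0 col=5 char='s'
After 11 (l): row=0 col=6 char='i'

Answer: six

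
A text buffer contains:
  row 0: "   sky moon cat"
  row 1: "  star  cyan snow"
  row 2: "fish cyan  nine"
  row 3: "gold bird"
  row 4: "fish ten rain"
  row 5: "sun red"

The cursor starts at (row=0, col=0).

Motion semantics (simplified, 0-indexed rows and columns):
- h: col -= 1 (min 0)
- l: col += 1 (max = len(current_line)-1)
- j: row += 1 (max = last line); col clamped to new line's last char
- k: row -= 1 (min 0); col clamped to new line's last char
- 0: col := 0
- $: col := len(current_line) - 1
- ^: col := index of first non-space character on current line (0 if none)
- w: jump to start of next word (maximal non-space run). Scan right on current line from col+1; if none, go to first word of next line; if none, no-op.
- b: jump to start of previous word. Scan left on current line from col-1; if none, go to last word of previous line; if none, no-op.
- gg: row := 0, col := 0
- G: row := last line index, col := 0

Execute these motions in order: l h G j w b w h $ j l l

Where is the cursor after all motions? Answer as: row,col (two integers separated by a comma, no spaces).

Answer: 5,6

Derivation:
After 1 (l): row=0 col=1 char='_'
After 2 (h): row=0 col=0 char='_'
After 3 (G): row=5 col=0 char='s'
After 4 (j): row=5 col=0 char='s'
After 5 (w): row=5 col=4 char='r'
After 6 (b): row=5 col=0 char='s'
After 7 (w): row=5 col=4 char='r'
After 8 (h): row=5 col=3 char='_'
After 9 ($): row=5 col=6 char='d'
After 10 (j): row=5 col=6 char='d'
After 11 (l): row=5 col=6 char='d'
After 12 (l): row=5 col=6 char='d'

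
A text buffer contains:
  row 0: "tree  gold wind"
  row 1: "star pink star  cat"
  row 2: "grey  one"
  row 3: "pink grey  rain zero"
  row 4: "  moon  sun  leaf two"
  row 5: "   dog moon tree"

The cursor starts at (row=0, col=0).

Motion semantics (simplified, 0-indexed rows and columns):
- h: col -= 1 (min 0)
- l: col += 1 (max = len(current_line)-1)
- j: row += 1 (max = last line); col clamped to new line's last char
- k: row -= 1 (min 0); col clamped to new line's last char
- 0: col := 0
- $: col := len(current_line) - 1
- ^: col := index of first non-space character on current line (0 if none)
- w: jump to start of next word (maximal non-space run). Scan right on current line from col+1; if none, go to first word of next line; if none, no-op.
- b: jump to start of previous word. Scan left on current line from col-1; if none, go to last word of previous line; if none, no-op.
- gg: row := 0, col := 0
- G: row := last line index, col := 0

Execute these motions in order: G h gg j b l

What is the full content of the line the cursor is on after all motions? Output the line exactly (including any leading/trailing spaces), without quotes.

Answer: tree  gold wind

Derivation:
After 1 (G): row=5 col=0 char='_'
After 2 (h): row=5 col=0 char='_'
After 3 (gg): row=0 col=0 char='t'
After 4 (j): row=1 col=0 char='s'
After 5 (b): row=0 col=11 char='w'
After 6 (l): row=0 col=12 char='i'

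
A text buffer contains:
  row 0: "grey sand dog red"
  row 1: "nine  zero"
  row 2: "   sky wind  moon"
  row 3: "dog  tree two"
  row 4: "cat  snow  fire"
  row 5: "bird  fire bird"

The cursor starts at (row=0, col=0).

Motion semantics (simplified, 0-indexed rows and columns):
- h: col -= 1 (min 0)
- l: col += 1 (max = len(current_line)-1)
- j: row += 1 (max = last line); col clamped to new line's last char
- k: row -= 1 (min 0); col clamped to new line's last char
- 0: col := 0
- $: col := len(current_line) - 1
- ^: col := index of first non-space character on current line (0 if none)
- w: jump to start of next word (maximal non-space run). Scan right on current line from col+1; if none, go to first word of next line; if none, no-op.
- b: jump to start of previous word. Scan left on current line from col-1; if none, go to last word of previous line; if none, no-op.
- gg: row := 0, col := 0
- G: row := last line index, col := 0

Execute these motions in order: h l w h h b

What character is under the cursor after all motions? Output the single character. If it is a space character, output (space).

Answer: g

Derivation:
After 1 (h): row=0 col=0 char='g'
After 2 (l): row=0 col=1 char='r'
After 3 (w): row=0 col=5 char='s'
After 4 (h): row=0 col=4 char='_'
After 5 (h): row=0 col=3 char='y'
After 6 (b): row=0 col=0 char='g'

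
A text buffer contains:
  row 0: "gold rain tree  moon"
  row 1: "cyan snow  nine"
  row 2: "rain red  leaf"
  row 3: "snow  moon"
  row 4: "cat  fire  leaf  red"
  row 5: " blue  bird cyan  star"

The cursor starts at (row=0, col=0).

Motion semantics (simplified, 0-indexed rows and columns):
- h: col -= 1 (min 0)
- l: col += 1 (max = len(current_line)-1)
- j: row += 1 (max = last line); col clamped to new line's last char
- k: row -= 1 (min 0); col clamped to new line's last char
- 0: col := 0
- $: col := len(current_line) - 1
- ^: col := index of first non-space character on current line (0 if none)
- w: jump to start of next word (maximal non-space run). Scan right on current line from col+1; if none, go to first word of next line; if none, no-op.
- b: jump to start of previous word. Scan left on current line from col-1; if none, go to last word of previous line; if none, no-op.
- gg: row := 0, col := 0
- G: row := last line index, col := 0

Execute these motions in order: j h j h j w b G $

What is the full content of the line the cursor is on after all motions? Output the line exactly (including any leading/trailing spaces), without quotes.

Answer:  blue  bird cyan  star

Derivation:
After 1 (j): row=1 col=0 char='c'
After 2 (h): row=1 col=0 char='c'
After 3 (j): row=2 col=0 char='r'
After 4 (h): row=2 col=0 char='r'
After 5 (j): row=3 col=0 char='s'
After 6 (w): row=3 col=6 char='m'
After 7 (b): row=3 col=0 char='s'
After 8 (G): row=5 col=0 char='_'
After 9 ($): row=5 col=21 char='r'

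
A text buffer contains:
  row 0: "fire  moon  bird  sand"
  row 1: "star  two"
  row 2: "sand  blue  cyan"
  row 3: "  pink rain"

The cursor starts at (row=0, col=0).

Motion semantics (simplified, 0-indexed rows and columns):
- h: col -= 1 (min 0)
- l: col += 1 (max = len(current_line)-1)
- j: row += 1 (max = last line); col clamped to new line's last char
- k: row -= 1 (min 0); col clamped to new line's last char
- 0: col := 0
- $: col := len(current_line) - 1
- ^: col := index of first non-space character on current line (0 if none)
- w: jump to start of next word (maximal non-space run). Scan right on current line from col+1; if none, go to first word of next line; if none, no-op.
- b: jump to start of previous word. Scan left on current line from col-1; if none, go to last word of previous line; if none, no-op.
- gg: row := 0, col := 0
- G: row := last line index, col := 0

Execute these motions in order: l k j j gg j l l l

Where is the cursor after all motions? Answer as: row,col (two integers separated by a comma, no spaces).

After 1 (l): row=0 col=1 char='i'
After 2 (k): row=0 col=1 char='i'
After 3 (j): row=1 col=1 char='t'
After 4 (j): row=2 col=1 char='a'
After 5 (gg): row=0 col=0 char='f'
After 6 (j): row=1 col=0 char='s'
After 7 (l): row=1 col=1 char='t'
After 8 (l): row=1 col=2 char='a'
After 9 (l): row=1 col=3 char='r'

Answer: 1,3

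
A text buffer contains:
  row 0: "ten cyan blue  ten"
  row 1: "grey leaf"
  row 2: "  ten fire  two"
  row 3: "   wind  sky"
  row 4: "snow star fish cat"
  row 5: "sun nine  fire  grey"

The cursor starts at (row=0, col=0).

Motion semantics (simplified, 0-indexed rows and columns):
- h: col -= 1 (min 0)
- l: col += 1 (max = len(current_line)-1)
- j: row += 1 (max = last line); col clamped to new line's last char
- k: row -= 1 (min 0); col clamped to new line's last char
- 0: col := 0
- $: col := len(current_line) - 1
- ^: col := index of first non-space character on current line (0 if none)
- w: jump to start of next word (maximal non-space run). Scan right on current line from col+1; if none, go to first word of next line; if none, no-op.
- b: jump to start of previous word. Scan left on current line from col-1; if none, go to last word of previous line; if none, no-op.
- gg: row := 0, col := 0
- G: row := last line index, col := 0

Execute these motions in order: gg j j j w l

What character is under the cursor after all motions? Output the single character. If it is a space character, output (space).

Answer: i

Derivation:
After 1 (gg): row=0 col=0 char='t'
After 2 (j): row=1 col=0 char='g'
After 3 (j): row=2 col=0 char='_'
After 4 (j): row=3 col=0 char='_'
After 5 (w): row=3 col=3 char='w'
After 6 (l): row=3 col=4 char='i'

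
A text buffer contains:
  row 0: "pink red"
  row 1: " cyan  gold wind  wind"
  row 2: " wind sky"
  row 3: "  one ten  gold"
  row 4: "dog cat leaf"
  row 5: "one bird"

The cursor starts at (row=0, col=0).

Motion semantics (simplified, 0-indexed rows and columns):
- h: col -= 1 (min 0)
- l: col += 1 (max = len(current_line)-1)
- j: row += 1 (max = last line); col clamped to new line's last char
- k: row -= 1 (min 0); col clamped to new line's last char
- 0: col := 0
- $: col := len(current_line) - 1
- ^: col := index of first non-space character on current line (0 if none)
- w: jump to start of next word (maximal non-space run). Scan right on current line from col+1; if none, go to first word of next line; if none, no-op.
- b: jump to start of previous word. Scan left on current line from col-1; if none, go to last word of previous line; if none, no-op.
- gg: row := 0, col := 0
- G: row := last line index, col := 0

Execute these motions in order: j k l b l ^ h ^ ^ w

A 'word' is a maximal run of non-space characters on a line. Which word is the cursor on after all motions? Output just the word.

Answer: red

Derivation:
After 1 (j): row=1 col=0 char='_'
After 2 (k): row=0 col=0 char='p'
After 3 (l): row=0 col=1 char='i'
After 4 (b): row=0 col=0 char='p'
After 5 (l): row=0 col=1 char='i'
After 6 (^): row=0 col=0 char='p'
After 7 (h): row=0 col=0 char='p'
After 8 (^): row=0 col=0 char='p'
After 9 (^): row=0 col=0 char='p'
After 10 (w): row=0 col=5 char='r'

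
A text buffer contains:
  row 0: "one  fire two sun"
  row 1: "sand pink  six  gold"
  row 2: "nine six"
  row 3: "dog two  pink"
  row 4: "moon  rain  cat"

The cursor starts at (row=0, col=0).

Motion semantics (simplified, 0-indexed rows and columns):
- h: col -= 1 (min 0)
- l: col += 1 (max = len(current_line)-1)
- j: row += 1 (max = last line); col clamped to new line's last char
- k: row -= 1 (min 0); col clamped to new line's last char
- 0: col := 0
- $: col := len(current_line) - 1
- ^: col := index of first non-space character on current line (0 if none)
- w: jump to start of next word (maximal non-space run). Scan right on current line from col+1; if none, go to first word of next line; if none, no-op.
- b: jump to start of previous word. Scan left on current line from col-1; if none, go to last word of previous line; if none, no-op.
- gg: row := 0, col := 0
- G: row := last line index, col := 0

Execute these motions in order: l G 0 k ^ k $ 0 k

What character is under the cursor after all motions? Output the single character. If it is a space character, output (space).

Answer: s

Derivation:
After 1 (l): row=0 col=1 char='n'
After 2 (G): row=4 col=0 char='m'
After 3 (0): row=4 col=0 char='m'
After 4 (k): row=3 col=0 char='d'
After 5 (^): row=3 col=0 char='d'
After 6 (k): row=2 col=0 char='n'
After 7 ($): row=2 col=7 char='x'
After 8 (0): row=2 col=0 char='n'
After 9 (k): row=1 col=0 char='s'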